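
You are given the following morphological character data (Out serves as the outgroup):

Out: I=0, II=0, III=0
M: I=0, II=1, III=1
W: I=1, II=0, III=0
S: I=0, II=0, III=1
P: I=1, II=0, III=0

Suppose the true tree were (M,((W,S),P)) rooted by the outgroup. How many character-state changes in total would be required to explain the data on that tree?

Map each character onto (M,((W,S),P)) (rooted by Out) and count the minimum state changes it requires (Fitch parsimony):
I: 2; II: 1; III: 2.
Total tree length = 5.

5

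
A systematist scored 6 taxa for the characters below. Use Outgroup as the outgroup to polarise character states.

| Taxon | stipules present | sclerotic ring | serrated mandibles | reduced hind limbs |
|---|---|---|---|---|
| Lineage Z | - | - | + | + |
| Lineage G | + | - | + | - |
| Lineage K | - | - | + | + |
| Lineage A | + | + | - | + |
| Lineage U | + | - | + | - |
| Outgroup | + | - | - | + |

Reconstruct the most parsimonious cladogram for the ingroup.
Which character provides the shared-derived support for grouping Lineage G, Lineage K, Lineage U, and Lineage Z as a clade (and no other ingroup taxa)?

serrated mandibles

Character polarity is set by the outgroup: the derived state is whichever differs from the outgroup's state, so for stipules present, reduced hind limbs the derived state is '-', and for the remaining characters it is '+'.
stipules present: derived state '-' in Lineage K and Lineage Z only — synapomorphy for {Lineage K, Lineage Z}.
sclerotic ring: derived state '+' in Lineage A only — an autapomorphy, so it tells us nothing about relationships among taxa.
Only Lineage G, Lineage K, Lineage U, and Lineage Z show the derived state '+' for serrated mandibles, supporting them as a clade.
Only Lineage G and Lineage U show the derived state '-' for reduced hind limbs, supporting them as a clade.
Most parsimonious ingroup topology: (((Lineage G,Lineage U),(Lineage K,Lineage Z)),Lineage A).
The clade {Lineage G, Lineage K, Lineage U, Lineage Z} is supported by serrated mandibles: its derived state '+' occurs in exactly those taxa and in no other taxon (including the outgroup).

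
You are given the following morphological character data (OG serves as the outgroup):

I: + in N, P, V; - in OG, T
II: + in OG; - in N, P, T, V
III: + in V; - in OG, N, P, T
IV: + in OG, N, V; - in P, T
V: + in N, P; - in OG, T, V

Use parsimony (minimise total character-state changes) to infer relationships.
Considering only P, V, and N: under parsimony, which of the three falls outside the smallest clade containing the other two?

Character polarity is set by the outgroup: the derived state is whichever differs from the outgroup's state, so for II, IV the derived state is '-', and for the remaining characters it is '+'.
I: derived state '+' in N, P, and V only — synapomorphy for {N, P, V}.
II (derived state '-') is shared by all ingroup taxa — unites the whole ingroup.
III (derived state '+') is unique to V (autapomorphy; uninformative for grouping).
IV (state '-') occurs in P and T but conflicts with the nesting implied by the other characters — most parsimoniously interpreted as homoplasy.
Only N and P show the derived state '+' for V, supporting them as a clade.
Most parsimonious ingroup topology: (((N,P),V),T).
N and P share a more recent common ancestor with each other than either does with V, so V is the least closely related of the three.

V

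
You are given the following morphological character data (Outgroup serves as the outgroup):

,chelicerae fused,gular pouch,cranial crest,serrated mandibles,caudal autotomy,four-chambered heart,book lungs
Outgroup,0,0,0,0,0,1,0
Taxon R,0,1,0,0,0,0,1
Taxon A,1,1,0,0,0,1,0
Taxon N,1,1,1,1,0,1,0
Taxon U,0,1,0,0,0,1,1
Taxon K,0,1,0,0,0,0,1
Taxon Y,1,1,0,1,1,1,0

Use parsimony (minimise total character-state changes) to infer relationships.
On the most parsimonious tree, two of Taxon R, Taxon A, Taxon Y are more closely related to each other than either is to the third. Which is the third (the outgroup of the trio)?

Character polarity is set by the outgroup: the derived state is whichever differs from the outgroup's state, so for four-chambered heart the derived state is '0', and for the remaining characters it is '1'.
chelicerae fused (derived state '1') is shared by Taxon A, Taxon N, and Taxon Y — a synapomorphy uniting that clade.
All ingroup taxa share the derived state '1' for gular pouch; it defines the ingroup but does not resolve relationships within it.
cranial crest (derived state '1') is unique to Taxon N (autapomorphy; uninformative for grouping).
serrated mandibles: derived state '1' in Taxon N and Taxon Y only — synapomorphy for {Taxon N, Taxon Y}.
caudal autotomy (derived state '1') is unique to Taxon Y (autapomorphy; uninformative for grouping).
four-chambered heart: derived state '0' in Taxon K and Taxon R only — synapomorphy for {Taxon K, Taxon R}.
book lungs (derived state '1') is shared by Taxon K, Taxon R, and Taxon U — a synapomorphy uniting that clade.
Most parsimonious ingroup topology: (((Taxon R,Taxon K),Taxon U),(Taxon A,(Taxon N,Taxon Y))).
Taxon A and Taxon Y share a more recent common ancestor with each other than either does with Taxon R, so Taxon R is the least closely related of the three.

Taxon R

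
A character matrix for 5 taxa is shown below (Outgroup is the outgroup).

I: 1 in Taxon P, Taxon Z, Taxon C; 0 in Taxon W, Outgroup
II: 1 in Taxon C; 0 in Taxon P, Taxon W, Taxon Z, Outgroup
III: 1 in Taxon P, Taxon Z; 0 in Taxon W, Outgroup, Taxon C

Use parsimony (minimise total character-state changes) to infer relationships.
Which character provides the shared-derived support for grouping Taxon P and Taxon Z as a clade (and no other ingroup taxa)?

III

The outgroup has state '0' for every character, so '1' is the derived state throughout.
I (derived state '1') is shared by Taxon C, Taxon P, and Taxon Z — a synapomorphy uniting that clade.
II: derived state '1' in Taxon C only — an autapomorphy, so it tells us nothing about relationships among taxa.
III (derived state '1') is shared by Taxon P and Taxon Z — a synapomorphy uniting that clade.
Most parsimonious ingroup topology: (Taxon W,((Taxon Z,Taxon P),Taxon C)).
The clade {Taxon P, Taxon Z} is supported by III: its derived state '1' occurs in exactly those taxa and in no other taxon (including the outgroup).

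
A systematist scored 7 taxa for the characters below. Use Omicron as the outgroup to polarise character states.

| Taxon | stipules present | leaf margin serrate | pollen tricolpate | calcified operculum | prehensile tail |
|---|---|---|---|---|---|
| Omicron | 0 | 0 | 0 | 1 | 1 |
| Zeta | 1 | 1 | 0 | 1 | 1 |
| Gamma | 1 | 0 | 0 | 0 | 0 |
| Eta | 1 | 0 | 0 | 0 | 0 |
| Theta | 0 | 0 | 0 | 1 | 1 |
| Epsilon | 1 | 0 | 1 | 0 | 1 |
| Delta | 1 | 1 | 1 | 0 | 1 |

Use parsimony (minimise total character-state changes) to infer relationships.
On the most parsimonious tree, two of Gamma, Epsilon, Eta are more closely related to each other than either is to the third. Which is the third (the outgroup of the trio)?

Character polarity is set by the outgroup: the derived state is whichever differs from the outgroup's state, so for calcified operculum, prehensile tail the derived state is '0', and for the remaining characters it is '1'.
Only Delta, Epsilon, Eta, Gamma, and Zeta show the derived state '1' for stipules present, supporting them as a clade.
leaf margin serrate groups Delta and Zeta, which is incompatible with the clades supported by the remaining characters; treating it as convergent (homoplasy) costs fewer steps than any alternative tree.
pollen tricolpate: derived state '1' in Delta and Epsilon only — synapomorphy for {Delta, Epsilon}.
calcified operculum (derived state '0') is shared by Delta, Epsilon, Eta, and Gamma — a synapomorphy uniting that clade.
prehensile tail: derived state '0' in Eta and Gamma only — synapomorphy for {Eta, Gamma}.
Most parsimonious ingroup topology: ((Zeta,((Gamma,Eta),(Epsilon,Delta))),Theta).
Eta and Gamma share a more recent common ancestor with each other than either does with Epsilon, so Epsilon is the least closely related of the three.

Epsilon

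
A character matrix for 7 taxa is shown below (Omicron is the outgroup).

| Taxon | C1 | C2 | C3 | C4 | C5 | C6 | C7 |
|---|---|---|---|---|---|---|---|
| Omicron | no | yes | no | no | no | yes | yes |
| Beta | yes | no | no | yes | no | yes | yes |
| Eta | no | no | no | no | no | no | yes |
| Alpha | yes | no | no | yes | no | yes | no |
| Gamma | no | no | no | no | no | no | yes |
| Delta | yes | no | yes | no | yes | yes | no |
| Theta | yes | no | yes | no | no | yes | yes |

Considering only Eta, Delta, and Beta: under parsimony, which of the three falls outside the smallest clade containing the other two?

Eta

Character polarity is set by the outgroup: the derived state is whichever differs from the outgroup's state, so for C2, C6, C7 the derived state is 'no', and for the remaining characters it is 'yes'.
Only Alpha, Beta, Delta, and Theta show the derived state 'yes' for C1, supporting them as a clade.
C2 (derived state 'no') is shared by all ingroup taxa — unites the whole ingroup.
C3: derived state 'yes' in Delta and Theta only — synapomorphy for {Delta, Theta}.
Only Alpha and Beta show the derived state 'yes' for C4, supporting them as a clade.
C5 (derived state 'yes') is unique to Delta (autapomorphy; uninformative for grouping).
C6: derived state 'no' in Eta and Gamma only — synapomorphy for {Eta, Gamma}.
C7 groups Alpha and Delta, which is incompatible with the clades supported by the remaining characters; treating it as convergent (homoplasy) costs fewer steps than any alternative tree.
Most parsimonious ingroup topology: (((Beta,Alpha),(Delta,Theta)),(Eta,Gamma)).
Delta and Beta share a more recent common ancestor with each other than either does with Eta, so Eta is the least closely related of the three.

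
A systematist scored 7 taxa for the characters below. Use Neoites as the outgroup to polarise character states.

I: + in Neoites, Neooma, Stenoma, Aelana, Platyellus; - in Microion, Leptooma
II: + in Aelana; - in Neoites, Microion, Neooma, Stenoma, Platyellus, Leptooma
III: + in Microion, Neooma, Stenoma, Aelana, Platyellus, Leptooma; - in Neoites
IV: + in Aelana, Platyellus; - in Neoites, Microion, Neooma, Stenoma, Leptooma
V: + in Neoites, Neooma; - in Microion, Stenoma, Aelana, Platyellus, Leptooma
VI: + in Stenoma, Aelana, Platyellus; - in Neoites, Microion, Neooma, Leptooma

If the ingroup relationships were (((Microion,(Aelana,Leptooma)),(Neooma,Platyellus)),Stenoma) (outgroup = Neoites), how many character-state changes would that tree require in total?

11

Map each character onto (((Microion,(Aelana,Leptooma)),(Neooma,Platyellus)),Stenoma) (rooted by Neoites) and count the minimum state changes it requires (Fitch parsimony):
I: 2; II: 1; III: 1; IV: 2; V: 2; VI: 3.
Total tree length = 11.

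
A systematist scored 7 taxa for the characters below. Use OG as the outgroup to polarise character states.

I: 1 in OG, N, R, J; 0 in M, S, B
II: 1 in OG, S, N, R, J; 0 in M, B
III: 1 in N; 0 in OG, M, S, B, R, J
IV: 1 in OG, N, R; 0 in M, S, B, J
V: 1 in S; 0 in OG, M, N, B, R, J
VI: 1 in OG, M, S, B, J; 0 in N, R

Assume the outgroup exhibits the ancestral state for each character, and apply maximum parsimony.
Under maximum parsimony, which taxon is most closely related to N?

R

Character polarity is set by the outgroup: the derived state is whichever differs from the outgroup's state, so for I, II, IV, VI the derived state is '0', and for the remaining characters it is '1'.
I (derived state '0') is shared by B, M, and S — a synapomorphy uniting that clade.
II (derived state '0') is shared by B and M — a synapomorphy uniting that clade.
III (derived state '1') is unique to N (autapomorphy; uninformative for grouping).
IV: derived state '0' in B, J, M, and S only — synapomorphy for {B, J, M, S}.
V: derived state '1' in S only — an autapomorphy, so it tells us nothing about relationships among taxa.
VI: derived state '0' in N and R only — synapomorphy for {N, R}.
Most parsimonious ingroup topology: ((((M,B),S),J),(N,R)).
N and R form a cherry on this tree, so they are sister taxa.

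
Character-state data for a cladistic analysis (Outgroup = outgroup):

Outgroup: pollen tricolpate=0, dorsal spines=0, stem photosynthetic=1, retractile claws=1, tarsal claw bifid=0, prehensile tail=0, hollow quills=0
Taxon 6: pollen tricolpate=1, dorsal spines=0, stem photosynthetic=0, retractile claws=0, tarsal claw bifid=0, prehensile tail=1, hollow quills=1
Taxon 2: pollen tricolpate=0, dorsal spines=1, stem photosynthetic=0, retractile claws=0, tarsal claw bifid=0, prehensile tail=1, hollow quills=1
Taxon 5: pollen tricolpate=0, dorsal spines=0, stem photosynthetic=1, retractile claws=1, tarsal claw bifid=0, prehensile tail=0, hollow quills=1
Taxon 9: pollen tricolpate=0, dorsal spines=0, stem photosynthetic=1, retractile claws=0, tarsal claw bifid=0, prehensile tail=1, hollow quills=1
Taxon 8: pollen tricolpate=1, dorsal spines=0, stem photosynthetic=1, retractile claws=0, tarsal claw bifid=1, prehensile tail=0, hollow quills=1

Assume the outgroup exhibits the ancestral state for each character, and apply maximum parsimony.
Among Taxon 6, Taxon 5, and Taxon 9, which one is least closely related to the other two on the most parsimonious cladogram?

Character polarity is set by the outgroup: the derived state is whichever differs from the outgroup's state, so for stem photosynthetic, retractile claws the derived state is '0', and for the remaining characters it is '1'.
pollen tricolpate (state '1') occurs in Taxon 6 and Taxon 8 but conflicts with the nesting implied by the other characters — most parsimoniously interpreted as homoplasy.
dorsal spines (derived state '1') is unique to Taxon 2 (autapomorphy; uninformative for grouping).
stem photosynthetic (derived state '0') is shared by Taxon 2 and Taxon 6 — a synapomorphy uniting that clade.
retractile claws (derived state '0') is shared by Taxon 2, Taxon 6, Taxon 8, and Taxon 9 — a synapomorphy uniting that clade.
tarsal claw bifid (derived state '1') is unique to Taxon 8 (autapomorphy; uninformative for grouping).
prehensile tail: derived state '1' in Taxon 2, Taxon 6, and Taxon 9 only — synapomorphy for {Taxon 2, Taxon 6, Taxon 9}.
All ingroup taxa share the derived state '1' for hollow quills; it defines the ingroup but does not resolve relationships within it.
Most parsimonious ingroup topology: ((((Taxon 6,Taxon 2),Taxon 9),Taxon 8),Taxon 5).
Taxon 6 and Taxon 9 share a more recent common ancestor with each other than either does with Taxon 5, so Taxon 5 is the least closely related of the three.

Taxon 5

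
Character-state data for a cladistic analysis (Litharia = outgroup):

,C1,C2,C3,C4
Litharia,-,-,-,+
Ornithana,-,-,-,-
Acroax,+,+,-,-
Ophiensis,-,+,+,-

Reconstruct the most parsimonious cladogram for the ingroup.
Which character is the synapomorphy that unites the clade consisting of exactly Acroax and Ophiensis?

C2

Character polarity is set by the outgroup: the derived state is whichever differs from the outgroup's state, so for C4 the derived state is '-', and for the remaining characters it is '+'.
C1: derived state '+' in Acroax only — an autapomorphy, so it tells us nothing about relationships among taxa.
Only Acroax and Ophiensis show the derived state '+' for C2, supporting them as a clade.
C3: derived state '+' in Ophiensis only — an autapomorphy, so it tells us nothing about relationships among taxa.
All ingroup taxa share the derived state '-' for C4; it defines the ingroup but does not resolve relationships within it.
Most parsimonious ingroup topology: (Ornithana,(Acroax,Ophiensis)).
The clade {Acroax, Ophiensis} is supported by C2: its derived state '+' occurs in exactly those taxa and in no other taxon (including the outgroup).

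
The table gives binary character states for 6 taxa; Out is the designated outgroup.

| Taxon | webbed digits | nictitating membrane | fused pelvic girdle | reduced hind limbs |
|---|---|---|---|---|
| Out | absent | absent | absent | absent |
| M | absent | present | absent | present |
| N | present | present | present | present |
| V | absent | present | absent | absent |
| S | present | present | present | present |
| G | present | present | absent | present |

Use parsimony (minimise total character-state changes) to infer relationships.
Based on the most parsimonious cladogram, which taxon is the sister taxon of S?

N

The outgroup has state 'absent' for every character, so 'present' is the derived state throughout.
webbed digits: derived state 'present' in G, N, and S only — synapomorphy for {G, N, S}.
All ingroup taxa share the derived state 'present' for nictitating membrane; it defines the ingroup but does not resolve relationships within it.
fused pelvic girdle (derived state 'present') is shared by N and S — a synapomorphy uniting that clade.
Only G, M, N, and S show the derived state 'present' for reduced hind limbs, supporting them as a clade.
Most parsimonious ingroup topology: ((M,((N,S),G)),V).
S and N form a cherry on this tree, so they are sister taxa.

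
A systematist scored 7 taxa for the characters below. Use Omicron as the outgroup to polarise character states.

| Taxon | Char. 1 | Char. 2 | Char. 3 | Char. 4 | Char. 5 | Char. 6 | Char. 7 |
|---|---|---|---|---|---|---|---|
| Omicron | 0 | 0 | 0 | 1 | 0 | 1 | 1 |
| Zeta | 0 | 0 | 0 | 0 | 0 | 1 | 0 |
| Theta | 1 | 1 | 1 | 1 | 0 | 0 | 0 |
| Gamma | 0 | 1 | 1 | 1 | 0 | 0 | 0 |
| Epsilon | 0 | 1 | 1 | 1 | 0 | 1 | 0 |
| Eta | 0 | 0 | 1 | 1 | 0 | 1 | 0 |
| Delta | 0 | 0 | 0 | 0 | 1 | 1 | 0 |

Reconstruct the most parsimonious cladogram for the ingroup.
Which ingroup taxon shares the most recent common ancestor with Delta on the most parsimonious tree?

Character polarity is set by the outgroup: the derived state is whichever differs from the outgroup's state, so for Char. 4, Char. 6, Char. 7 the derived state is '0', and for the remaining characters it is '1'.
Char. 1: derived state '1' in Theta only — an autapomorphy, so it tells us nothing about relationships among taxa.
Char. 2 (derived state '1') is shared by Epsilon, Gamma, and Theta — a synapomorphy uniting that clade.
Char. 3: derived state '1' in Epsilon, Eta, Gamma, and Theta only — synapomorphy for {Epsilon, Eta, Gamma, Theta}.
Char. 4: derived state '0' in Delta and Zeta only — synapomorphy for {Delta, Zeta}.
Char. 5 (derived state '1') is unique to Delta (autapomorphy; uninformative for grouping).
Char. 6: derived state '0' in Gamma and Theta only — synapomorphy for {Gamma, Theta}.
All ingroup taxa share the derived state '0' for Char. 7; it defines the ingroup but does not resolve relationships within it.
Most parsimonious ingroup topology: ((Zeta,Delta),(((Theta,Gamma),Epsilon),Eta)).
Delta and Zeta form a cherry on this tree, so they are sister taxa.

Zeta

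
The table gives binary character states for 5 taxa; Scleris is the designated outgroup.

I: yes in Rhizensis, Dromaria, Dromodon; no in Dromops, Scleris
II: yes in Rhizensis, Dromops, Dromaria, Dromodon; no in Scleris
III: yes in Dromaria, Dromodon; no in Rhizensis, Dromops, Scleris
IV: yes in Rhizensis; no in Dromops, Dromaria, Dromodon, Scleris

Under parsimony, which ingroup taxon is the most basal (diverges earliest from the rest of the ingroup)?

The outgroup has state 'no' for every character, so 'yes' is the derived state throughout.
I (derived state 'yes') is shared by Dromaria, Dromodon, and Rhizensis — a synapomorphy uniting that clade.
All ingroup taxa share the derived state 'yes' for II; it defines the ingroup but does not resolve relationships within it.
III: derived state 'yes' in Dromaria and Dromodon only — synapomorphy for {Dromaria, Dromodon}.
IV: derived state 'yes' in Rhizensis only — an autapomorphy, so it tells us nothing about relationships among taxa.
Most parsimonious ingroup topology: (((Dromaria,Dromodon),Rhizensis),Dromops).
Dromops is sister to the clade containing all other ingroup taxa, so it is the earliest-diverging (most basal) ingroup lineage.

Dromops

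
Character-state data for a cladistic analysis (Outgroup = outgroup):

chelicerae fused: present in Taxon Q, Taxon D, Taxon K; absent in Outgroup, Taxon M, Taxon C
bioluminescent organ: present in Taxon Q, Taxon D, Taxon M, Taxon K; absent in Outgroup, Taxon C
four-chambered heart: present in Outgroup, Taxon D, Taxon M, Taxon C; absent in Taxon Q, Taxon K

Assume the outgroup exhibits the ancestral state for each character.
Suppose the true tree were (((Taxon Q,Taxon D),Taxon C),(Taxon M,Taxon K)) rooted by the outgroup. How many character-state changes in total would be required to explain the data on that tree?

Map each character onto (((Taxon Q,Taxon D),Taxon C),(Taxon M,Taxon K)) (rooted by Outgroup) and count the minimum state changes it requires (Fitch parsimony):
chelicerae fused: 2; bioluminescent organ: 2; four-chambered heart: 2.
Total tree length = 6.

6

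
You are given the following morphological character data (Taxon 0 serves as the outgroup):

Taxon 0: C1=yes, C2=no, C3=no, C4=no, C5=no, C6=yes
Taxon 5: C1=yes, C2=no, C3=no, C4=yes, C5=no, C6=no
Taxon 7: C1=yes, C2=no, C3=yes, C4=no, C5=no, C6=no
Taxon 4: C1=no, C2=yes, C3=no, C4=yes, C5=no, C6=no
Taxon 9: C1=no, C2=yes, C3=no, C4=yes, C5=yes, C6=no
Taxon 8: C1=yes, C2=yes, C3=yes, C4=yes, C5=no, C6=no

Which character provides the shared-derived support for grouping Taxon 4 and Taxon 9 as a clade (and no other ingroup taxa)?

Character polarity is set by the outgroup: the derived state is whichever differs from the outgroup's state, so for C1, C6 the derived state is 'no', and for the remaining characters it is 'yes'.
Only Taxon 4 and Taxon 9 show the derived state 'no' for C1, supporting them as a clade.
C2: derived state 'yes' in Taxon 4, Taxon 8, and Taxon 9 only — synapomorphy for {Taxon 4, Taxon 8, Taxon 9}.
C3 (state 'yes') occurs in Taxon 7 and Taxon 8 but conflicts with the nesting implied by the other characters — most parsimoniously interpreted as homoplasy.
Only Taxon 4, Taxon 5, Taxon 8, and Taxon 9 show the derived state 'yes' for C4, supporting them as a clade.
C5: derived state 'yes' in Taxon 9 only — an autapomorphy, so it tells us nothing about relationships among taxa.
All ingroup taxa share the derived state 'no' for C6; it defines the ingroup but does not resolve relationships within it.
Most parsimonious ingroup topology: ((Taxon 5,((Taxon 4,Taxon 9),Taxon 8)),Taxon 7).
The clade {Taxon 4, Taxon 9} is supported by C1: its derived state 'no' occurs in exactly those taxa and in no other taxon (including the outgroup).

C1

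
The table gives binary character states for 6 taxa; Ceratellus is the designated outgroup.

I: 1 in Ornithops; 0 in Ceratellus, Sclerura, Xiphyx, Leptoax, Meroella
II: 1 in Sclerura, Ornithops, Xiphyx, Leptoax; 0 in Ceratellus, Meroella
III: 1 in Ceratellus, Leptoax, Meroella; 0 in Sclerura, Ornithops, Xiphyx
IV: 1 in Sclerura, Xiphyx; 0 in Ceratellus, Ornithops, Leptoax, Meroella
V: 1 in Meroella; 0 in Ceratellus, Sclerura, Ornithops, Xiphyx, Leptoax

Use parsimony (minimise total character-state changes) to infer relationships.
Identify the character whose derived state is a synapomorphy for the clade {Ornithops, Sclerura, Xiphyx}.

III

Character polarity is set by the outgroup: the derived state is whichever differs from the outgroup's state, so for III the derived state is '0', and for the remaining characters it is '1'.
I (derived state '1') is unique to Ornithops (autapomorphy; uninformative for grouping).
II: derived state '1' in Leptoax, Ornithops, Sclerura, and Xiphyx only — synapomorphy for {Leptoax, Ornithops, Sclerura, Xiphyx}.
III: derived state '0' in Ornithops, Sclerura, and Xiphyx only — synapomorphy for {Ornithops, Sclerura, Xiphyx}.
IV: derived state '1' in Sclerura and Xiphyx only — synapomorphy for {Sclerura, Xiphyx}.
V: derived state '1' in Meroella only — an autapomorphy, so it tells us nothing about relationships among taxa.
Most parsimonious ingroup topology: ((((Sclerura,Xiphyx),Ornithops),Leptoax),Meroella).
The clade {Ornithops, Sclerura, Xiphyx} is supported by III: its derived state '0' occurs in exactly those taxa and in no other taxon (including the outgroup).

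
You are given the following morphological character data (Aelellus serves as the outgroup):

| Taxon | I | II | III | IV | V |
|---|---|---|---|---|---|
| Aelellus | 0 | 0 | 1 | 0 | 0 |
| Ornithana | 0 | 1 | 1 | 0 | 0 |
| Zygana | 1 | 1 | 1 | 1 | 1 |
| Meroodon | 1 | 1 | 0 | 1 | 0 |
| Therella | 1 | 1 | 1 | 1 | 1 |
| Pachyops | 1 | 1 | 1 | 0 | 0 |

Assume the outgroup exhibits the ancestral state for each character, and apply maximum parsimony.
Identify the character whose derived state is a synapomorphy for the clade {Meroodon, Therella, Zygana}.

Character polarity is set by the outgroup: the derived state is whichever differs from the outgroup's state, so for III the derived state is '0', and for the remaining characters it is '1'.
I (derived state '1') is shared by Meroodon, Pachyops, Therella, and Zygana — a synapomorphy uniting that clade.
All ingroup taxa share the derived state '1' for II; it defines the ingroup but does not resolve relationships within it.
III (derived state '0') is unique to Meroodon (autapomorphy; uninformative for grouping).
IV (derived state '1') is shared by Meroodon, Therella, and Zygana — a synapomorphy uniting that clade.
Only Therella and Zygana show the derived state '1' for V, supporting them as a clade.
Most parsimonious ingroup topology: (Ornithana,(((Zygana,Therella),Meroodon),Pachyops)).
The clade {Meroodon, Therella, Zygana} is supported by IV: its derived state '1' occurs in exactly those taxa and in no other taxon (including the outgroup).

IV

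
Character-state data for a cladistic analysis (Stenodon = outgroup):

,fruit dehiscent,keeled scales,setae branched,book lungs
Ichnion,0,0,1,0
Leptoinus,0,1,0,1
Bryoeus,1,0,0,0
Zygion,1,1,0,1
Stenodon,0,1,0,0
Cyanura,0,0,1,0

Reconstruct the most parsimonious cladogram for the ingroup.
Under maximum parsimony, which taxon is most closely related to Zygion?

Character polarity is set by the outgroup: the derived state is whichever differs from the outgroup's state, so for keeled scales the derived state is '0', and for the remaining characters it is '1'.
fruit dehiscent groups Bryoeus and Zygion, which is incompatible with the clades supported by the remaining characters; treating it as convergent (homoplasy) costs fewer steps than any alternative tree.
keeled scales (derived state '0') is shared by Bryoeus, Cyanura, and Ichnion — a synapomorphy uniting that clade.
Only Cyanura and Ichnion show the derived state '1' for setae branched, supporting them as a clade.
Only Leptoinus and Zygion show the derived state '1' for book lungs, supporting them as a clade.
Most parsimonious ingroup topology: ((Bryoeus,(Ichnion,Cyanura)),(Leptoinus,Zygion)).
Zygion and Leptoinus form a cherry on this tree, so they are sister taxa.

Leptoinus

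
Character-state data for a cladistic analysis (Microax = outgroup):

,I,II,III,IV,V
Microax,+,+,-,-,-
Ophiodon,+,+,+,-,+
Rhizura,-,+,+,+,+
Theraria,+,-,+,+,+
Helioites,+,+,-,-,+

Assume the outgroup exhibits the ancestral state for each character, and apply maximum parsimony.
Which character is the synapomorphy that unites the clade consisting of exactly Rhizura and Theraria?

IV

Character polarity is set by the outgroup: the derived state is whichever differs from the outgroup's state, so for I, II the derived state is '-', and for the remaining characters it is '+'.
I (derived state '-') is unique to Rhizura (autapomorphy; uninformative for grouping).
II: derived state '-' in Theraria only — an autapomorphy, so it tells us nothing about relationships among taxa.
Only Ophiodon, Rhizura, and Theraria show the derived state '+' for III, supporting them as a clade.
IV (derived state '+') is shared by Rhizura and Theraria — a synapomorphy uniting that clade.
V (derived state '+') is shared by all ingroup taxa — unites the whole ingroup.
Most parsimonious ingroup topology: ((Ophiodon,(Rhizura,Theraria)),Helioites).
The clade {Rhizura, Theraria} is supported by IV: its derived state '+' occurs in exactly those taxa and in no other taxon (including the outgroup).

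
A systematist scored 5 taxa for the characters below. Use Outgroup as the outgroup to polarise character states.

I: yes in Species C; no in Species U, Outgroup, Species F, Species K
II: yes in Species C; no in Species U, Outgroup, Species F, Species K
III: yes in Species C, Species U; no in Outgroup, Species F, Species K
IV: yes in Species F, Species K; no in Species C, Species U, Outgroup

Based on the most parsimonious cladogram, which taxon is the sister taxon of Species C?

The outgroup has state 'no' for every character, so 'yes' is the derived state throughout.
I: derived state 'yes' in Species C only — an autapomorphy, so it tells us nothing about relationships among taxa.
II: derived state 'yes' in Species C only — an autapomorphy, so it tells us nothing about relationships among taxa.
Only Species C and Species U show the derived state 'yes' for III, supporting them as a clade.
IV: derived state 'yes' in Species F and Species K only — synapomorphy for {Species F, Species K}.
Most parsimonious ingroup topology: ((Species U,Species C),(Species F,Species K)).
Species C and Species U form a cherry on this tree, so they are sister taxa.

Species U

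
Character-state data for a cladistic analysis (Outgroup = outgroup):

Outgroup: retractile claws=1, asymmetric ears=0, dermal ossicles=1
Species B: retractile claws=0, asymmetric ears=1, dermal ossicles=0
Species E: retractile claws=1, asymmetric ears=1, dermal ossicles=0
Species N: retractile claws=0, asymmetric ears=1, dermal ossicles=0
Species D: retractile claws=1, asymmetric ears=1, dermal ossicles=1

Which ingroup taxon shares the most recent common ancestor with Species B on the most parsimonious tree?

Character polarity is set by the outgroup: the derived state is whichever differs from the outgroup's state, so for retractile claws, dermal ossicles the derived state is '0', and for the remaining characters it is '1'.
Only Species B and Species N show the derived state '0' for retractile claws, supporting them as a clade.
All ingroup taxa share the derived state '1' for asymmetric ears; it defines the ingroup but does not resolve relationships within it.
dermal ossicles: derived state '0' in Species B, Species E, and Species N only — synapomorphy for {Species B, Species E, Species N}.
Most parsimonious ingroup topology: (((Species B,Species N),Species E),Species D).
Species B and Species N form a cherry on this tree, so they are sister taxa.

Species N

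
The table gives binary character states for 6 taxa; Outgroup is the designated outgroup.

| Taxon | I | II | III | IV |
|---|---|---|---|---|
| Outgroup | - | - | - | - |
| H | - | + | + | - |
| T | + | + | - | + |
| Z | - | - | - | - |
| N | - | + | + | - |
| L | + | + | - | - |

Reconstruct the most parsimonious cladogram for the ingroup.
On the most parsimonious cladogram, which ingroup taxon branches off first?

The outgroup has state '-' for every character, so '+' is the derived state throughout.
I: derived state '+' in L and T only — synapomorphy for {L, T}.
II: derived state '+' in H, L, N, and T only — synapomorphy for {H, L, N, T}.
Only H and N show the derived state '+' for III, supporting them as a clade.
IV: derived state '+' in T only — an autapomorphy, so it tells us nothing about relationships among taxa.
Most parsimonious ingroup topology: (((H,N),(T,L)),Z).
Z is sister to the clade containing all other ingroup taxa, so it is the earliest-diverging (most basal) ingroup lineage.

Z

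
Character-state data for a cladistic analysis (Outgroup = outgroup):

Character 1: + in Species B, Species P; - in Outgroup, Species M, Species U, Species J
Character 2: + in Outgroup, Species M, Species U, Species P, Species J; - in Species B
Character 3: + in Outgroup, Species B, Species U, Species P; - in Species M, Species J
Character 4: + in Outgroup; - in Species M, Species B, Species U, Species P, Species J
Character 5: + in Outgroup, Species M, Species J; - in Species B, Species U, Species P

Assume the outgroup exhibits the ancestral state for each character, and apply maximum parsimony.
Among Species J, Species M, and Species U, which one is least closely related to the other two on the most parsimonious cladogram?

Species U

Character polarity is set by the outgroup: the derived state is whichever differs from the outgroup's state, so for Character 2, Character 3, Character 4, Character 5 the derived state is '-', and for the remaining characters it is '+'.
Character 1 (derived state '+') is shared by Species B and Species P — a synapomorphy uniting that clade.
Character 2 (derived state '-') is unique to Species B (autapomorphy; uninformative for grouping).
Character 3: derived state '-' in Species J and Species M only — synapomorphy for {Species J, Species M}.
Character 4 (derived state '-') is shared by all ingroup taxa — unites the whole ingroup.
Character 5: derived state '-' in Species B, Species P, and Species U only — synapomorphy for {Species B, Species P, Species U}.
Most parsimonious ingroup topology: ((Species M,Species J),((Species B,Species P),Species U)).
Species J and Species M share a more recent common ancestor with each other than either does with Species U, so Species U is the least closely related of the three.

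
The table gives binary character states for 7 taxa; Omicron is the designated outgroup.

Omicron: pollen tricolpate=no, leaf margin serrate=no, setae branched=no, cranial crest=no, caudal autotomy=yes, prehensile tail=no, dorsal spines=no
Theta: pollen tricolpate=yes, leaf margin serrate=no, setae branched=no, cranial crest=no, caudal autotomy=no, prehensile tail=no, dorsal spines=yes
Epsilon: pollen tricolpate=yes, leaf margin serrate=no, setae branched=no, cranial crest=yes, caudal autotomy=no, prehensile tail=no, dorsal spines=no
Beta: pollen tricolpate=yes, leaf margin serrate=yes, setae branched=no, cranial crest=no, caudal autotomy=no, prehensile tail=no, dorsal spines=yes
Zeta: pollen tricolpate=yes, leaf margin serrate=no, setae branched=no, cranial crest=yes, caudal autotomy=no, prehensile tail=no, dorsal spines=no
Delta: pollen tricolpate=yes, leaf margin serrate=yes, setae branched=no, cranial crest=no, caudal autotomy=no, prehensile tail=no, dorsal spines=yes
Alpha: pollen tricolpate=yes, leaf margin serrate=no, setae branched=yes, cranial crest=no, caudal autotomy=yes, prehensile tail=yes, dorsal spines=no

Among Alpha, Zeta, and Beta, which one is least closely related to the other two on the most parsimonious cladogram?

Character polarity is set by the outgroup: the derived state is whichever differs from the outgroup's state, so for caudal autotomy the derived state is 'no', and for the remaining characters it is 'yes'.
pollen tricolpate (derived state 'yes') is shared by all ingroup taxa — unites the whole ingroup.
Only Beta and Delta show the derived state 'yes' for leaf margin serrate, supporting them as a clade.
setae branched: derived state 'yes' in Alpha only — an autapomorphy, so it tells us nothing about relationships among taxa.
Only Epsilon and Zeta show the derived state 'yes' for cranial crest, supporting them as a clade.
Only Beta, Delta, Epsilon, Theta, and Zeta show the derived state 'no' for caudal autotomy, supporting them as a clade.
prehensile tail (derived state 'yes') is unique to Alpha (autapomorphy; uninformative for grouping).
dorsal spines: derived state 'yes' in Beta, Delta, and Theta only — synapomorphy for {Beta, Delta, Theta}.
Most parsimonious ingroup topology: (((Theta,(Beta,Delta)),(Epsilon,Zeta)),Alpha).
Beta and Zeta share a more recent common ancestor with each other than either does with Alpha, so Alpha is the least closely related of the three.

Alpha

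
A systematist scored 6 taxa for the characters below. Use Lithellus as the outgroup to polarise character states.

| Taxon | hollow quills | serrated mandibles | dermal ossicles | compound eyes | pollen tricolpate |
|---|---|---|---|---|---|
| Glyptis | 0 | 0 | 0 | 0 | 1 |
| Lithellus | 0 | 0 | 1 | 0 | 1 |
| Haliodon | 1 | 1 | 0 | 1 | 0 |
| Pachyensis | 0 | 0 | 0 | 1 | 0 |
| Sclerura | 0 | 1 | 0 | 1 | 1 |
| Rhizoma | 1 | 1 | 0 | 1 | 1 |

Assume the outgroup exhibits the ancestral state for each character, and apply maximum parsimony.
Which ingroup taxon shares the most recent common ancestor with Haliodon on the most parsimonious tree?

Character polarity is set by the outgroup: the derived state is whichever differs from the outgroup's state, so for dermal ossicles, pollen tricolpate the derived state is '0', and for the remaining characters it is '1'.
hollow quills: derived state '1' in Haliodon and Rhizoma only — synapomorphy for {Haliodon, Rhizoma}.
Only Haliodon, Rhizoma, and Sclerura show the derived state '1' for serrated mandibles, supporting them as a clade.
All ingroup taxa share the derived state '0' for dermal ossicles; it defines the ingroup but does not resolve relationships within it.
compound eyes (derived state '1') is shared by Haliodon, Pachyensis, Rhizoma, and Sclerura — a synapomorphy uniting that clade.
pollen tricolpate (state '0') occurs in Haliodon and Pachyensis but conflicts with the nesting implied by the other characters — most parsimoniously interpreted as homoplasy.
Most parsimonious ingroup topology: ((((Haliodon,Rhizoma),Sclerura),Pachyensis),Glyptis).
Haliodon and Rhizoma form a cherry on this tree, so they are sister taxa.

Rhizoma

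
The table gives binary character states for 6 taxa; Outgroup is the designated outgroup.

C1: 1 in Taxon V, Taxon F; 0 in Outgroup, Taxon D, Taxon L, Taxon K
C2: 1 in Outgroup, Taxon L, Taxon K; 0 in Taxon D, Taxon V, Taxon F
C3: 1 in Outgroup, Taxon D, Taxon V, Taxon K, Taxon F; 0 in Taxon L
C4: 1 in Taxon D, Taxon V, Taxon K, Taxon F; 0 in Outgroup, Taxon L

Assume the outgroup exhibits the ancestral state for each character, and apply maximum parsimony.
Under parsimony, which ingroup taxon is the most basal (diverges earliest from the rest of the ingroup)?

Taxon L

Character polarity is set by the outgroup: the derived state is whichever differs from the outgroup's state, so for C2, C3 the derived state is '0', and for the remaining characters it is '1'.
Only Taxon F and Taxon V show the derived state '1' for C1, supporting them as a clade.
Only Taxon D, Taxon F, and Taxon V show the derived state '0' for C2, supporting them as a clade.
C3: derived state '0' in Taxon L only — an autapomorphy, so it tells us nothing about relationships among taxa.
Only Taxon D, Taxon F, Taxon K, and Taxon V show the derived state '1' for C4, supporting them as a clade.
Most parsimonious ingroup topology: (((Taxon D,(Taxon V,Taxon F)),Taxon K),Taxon L).
Taxon L is sister to the clade containing all other ingroup taxa, so it is the earliest-diverging (most basal) ingroup lineage.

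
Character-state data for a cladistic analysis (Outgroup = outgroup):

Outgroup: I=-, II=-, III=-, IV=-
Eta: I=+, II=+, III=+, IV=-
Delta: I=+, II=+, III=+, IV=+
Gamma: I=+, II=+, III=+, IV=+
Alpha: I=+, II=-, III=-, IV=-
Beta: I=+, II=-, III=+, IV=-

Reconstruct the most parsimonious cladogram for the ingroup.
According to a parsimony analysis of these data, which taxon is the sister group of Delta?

The outgroup has state '-' for every character, so '+' is the derived state throughout.
All ingroup taxa share the derived state '+' for I; it defines the ingroup but does not resolve relationships within it.
II (derived state '+') is shared by Delta, Eta, and Gamma — a synapomorphy uniting that clade.
Only Beta, Delta, Eta, and Gamma show the derived state '+' for III, supporting them as a clade.
Only Delta and Gamma show the derived state '+' for IV, supporting them as a clade.
Most parsimonious ingroup topology: (((Eta,(Delta,Gamma)),Beta),Alpha).
Delta and Gamma form a cherry on this tree, so they are sister taxa.

Gamma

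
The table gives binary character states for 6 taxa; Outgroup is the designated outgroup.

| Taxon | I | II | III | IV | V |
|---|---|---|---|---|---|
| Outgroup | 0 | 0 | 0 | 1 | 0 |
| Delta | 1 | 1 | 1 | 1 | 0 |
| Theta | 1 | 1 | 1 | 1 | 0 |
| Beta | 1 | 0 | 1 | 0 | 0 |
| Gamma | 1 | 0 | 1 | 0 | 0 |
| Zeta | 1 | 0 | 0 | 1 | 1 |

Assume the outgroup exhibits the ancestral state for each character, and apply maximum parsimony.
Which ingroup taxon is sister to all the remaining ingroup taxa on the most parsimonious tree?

Character polarity is set by the outgroup: the derived state is whichever differs from the outgroup's state, so for IV the derived state is '0', and for the remaining characters it is '1'.
I (derived state '1') is shared by all ingroup taxa — unites the whole ingroup.
II (derived state '1') is shared by Delta and Theta — a synapomorphy uniting that clade.
III: derived state '1' in Beta, Delta, Gamma, and Theta only — synapomorphy for {Beta, Delta, Gamma, Theta}.
Only Beta and Gamma show the derived state '0' for IV, supporting them as a clade.
V: derived state '1' in Zeta only — an autapomorphy, so it tells us nothing about relationships among taxa.
Most parsimonious ingroup topology: (((Delta,Theta),(Beta,Gamma)),Zeta).
Zeta is sister to the clade containing all other ingroup taxa, so it is the earliest-diverging (most basal) ingroup lineage.

Zeta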